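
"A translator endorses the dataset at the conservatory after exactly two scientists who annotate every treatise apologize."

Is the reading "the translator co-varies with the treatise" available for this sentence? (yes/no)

No

The described interpretation is the *every treatise* > *a translator* scoping.
Structurally, *every treatise* is inside the relative clause *who annotate every treatise*, which is itself inside the adjunct *after exactly two scientists who annotate every treatise apologize*.
Even if one barrier were somehow void, the other would still block QR.
*every treatise* is confined to the island and cannot take scope over *a translator*.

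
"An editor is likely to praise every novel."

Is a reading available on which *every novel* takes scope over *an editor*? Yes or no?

Yes

*every novel* is inside a raising infinitive, which is transparent to QR (no CP barrier), so it behaves as a matrix argument.
Clause-internal QR can adjoin the lower DP above the subject, yielding the inverse reading.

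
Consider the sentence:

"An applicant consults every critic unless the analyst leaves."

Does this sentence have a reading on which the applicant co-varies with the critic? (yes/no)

Yes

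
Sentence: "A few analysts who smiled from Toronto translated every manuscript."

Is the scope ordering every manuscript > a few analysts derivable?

Yes

*every manuscript* sits in the matrix clause, not in the relative clause on *a few analysts*.
Clause-internal QR can adjoin the lower DP above the subject, yielding the inverse reading.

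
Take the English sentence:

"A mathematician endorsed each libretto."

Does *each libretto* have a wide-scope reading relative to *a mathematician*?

Yes

Both DPs are arguments of the same predicate; there is no clause or island boundary between them.
Clause-internal QR can adjoin the lower DP above the subject, yielding the inverse reading.
So *each libretto* > *a mathematician* is among the available readings.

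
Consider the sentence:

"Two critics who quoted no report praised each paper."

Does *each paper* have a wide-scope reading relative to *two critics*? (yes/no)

*each paper* sits in the matrix clause, not in the relative clause on *two critics*.
QR within a single clause is free, so the lower quantifier may take scope over the higher one.
Both orderings are possible: *two critics* > *each paper* and *each paper* > *two critics*.

Yes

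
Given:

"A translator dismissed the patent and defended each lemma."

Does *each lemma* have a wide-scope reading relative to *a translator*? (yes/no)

No

The DP *each lemma* is contained in one conjunct of the coordinate structure (*defended each lemma*).
QR out of a conjunct would have to apply non-ATB, which the CSC forbids.
*each lemma* is confined to the island and cannot take scope over *a translator*.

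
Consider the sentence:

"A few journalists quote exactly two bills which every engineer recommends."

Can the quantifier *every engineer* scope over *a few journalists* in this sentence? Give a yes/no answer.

No

*every engineer* sits inside the relative clause *which every engineer recommends* modifying *exactly two bills*.
The relative clause forms an island for QR, so the quantifier is confined to the head noun's restrictor.
The inverse ordering *every engineer* > *a few journalists* is therefore underivable.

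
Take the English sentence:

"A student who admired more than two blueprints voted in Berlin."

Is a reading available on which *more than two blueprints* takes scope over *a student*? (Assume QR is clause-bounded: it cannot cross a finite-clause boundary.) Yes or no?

No

The DP *more than two blueprints* is contained in the relative clause *who admired more than two blueprints*.
QR out of a relative clause is ruled out by the relative-clause island constraint.
*more than two blueprints* > *a student* would require crossing that boundary, which is illicit.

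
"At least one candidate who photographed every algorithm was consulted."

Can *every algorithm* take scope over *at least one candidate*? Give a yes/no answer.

Structurally, *every algorithm* is inside the relative clause *who photographed every algorithm*.
Quantifiers inside a relative clause are trapped there; the RC boundary blocks QR.
*every algorithm* is confined to the island and cannot take scope over *at least one candidate*.
(Only the surface reading survives: one fixed candidate with respect to all the relevant algorithms.)

No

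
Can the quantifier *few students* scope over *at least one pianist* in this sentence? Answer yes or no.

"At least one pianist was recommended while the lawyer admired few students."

The DP *few students* is contained in the adjunct clause *while the lawyer admired few students*.
Scope out of an adjunct clause is unavailable: QR respects the adjunct-island constraint.
So *few students* cannot raise to a position above *at least one pianist*.
(Only the surface reading survives: one fixed pianist with respect to all the relevant students.)

No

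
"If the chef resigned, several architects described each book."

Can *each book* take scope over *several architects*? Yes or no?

Yes

*each book* is a matrix argument; the adjunct is an island but the target quantifier is outside it.
Ordinary QR to a clause-peripheral position gives the wide-scope LF for the lower DP.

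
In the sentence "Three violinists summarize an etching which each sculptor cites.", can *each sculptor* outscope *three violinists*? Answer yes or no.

No

*each sculptor* is embedded in the relative clause *which each sculptor cites* modifying *an etching*.
A relative clause is a scope island — quantifier raising cannot cross its boundary.
The inverse ordering *each sculptor* > *three violinists* is therefore underivable.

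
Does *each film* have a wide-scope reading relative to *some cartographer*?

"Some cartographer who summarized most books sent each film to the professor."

Yes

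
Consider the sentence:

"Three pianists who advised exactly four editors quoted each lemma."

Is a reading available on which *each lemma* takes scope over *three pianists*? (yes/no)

The relative clause *who advised exactly four editors* modifies *three pianists*, but *each lemma* is not inside that relative clause — it is an argument of the matrix verb.
Nothing blocks QR of the lower DP to a position above the higher one, so inverse scope is available.

Yes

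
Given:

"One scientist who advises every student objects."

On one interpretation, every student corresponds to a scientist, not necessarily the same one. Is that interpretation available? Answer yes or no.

The described interpretation is the *every student* > *one scientist* scoping.
The target quantifier *every student* is part of the relative clause *who advises every student*.
Quantifiers inside a relative clause are trapped there; the RC boundary blocks QR.
So the wide-scope reading for *every student* is blocked.
(Only the surface reading survives: one fixed scientist with respect to all the relevant students.)

No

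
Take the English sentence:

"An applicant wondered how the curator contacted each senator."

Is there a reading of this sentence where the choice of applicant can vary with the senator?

This is the *each senator* > *an applicant* reading.
*each senator* sits inside the embedded question *how the curator contacted each senator*.
An indirect question is a wh-island; the filled [Spec,CP] blocks QR across the CP edge.
There is no licit LF on which *each senator* c-commands *an applicant*.
(Only the surface reading survives: one fixed applicant with respect to all the relevant senators.)

No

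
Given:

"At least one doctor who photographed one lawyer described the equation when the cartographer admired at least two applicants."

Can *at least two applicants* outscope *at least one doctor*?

The DP *at least two applicants* is contained in the adjunct clause *when the cartographer admired at least two applicants*.
Adjunct clauses are scope islands: a quantifier inside an adjunct cannot raise into the matrix clause.
*at least two applicants* is confined to the island and cannot take scope over *at least one doctor*.

No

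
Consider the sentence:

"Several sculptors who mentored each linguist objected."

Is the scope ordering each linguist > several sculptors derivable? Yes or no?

No

*each linguist* sits inside the relative clause *who mentored each linguist*.
Quantifiers inside a relative clause are trapped there; the RC boundary blocks QR.
*each linguist* is confined to the island and cannot take scope over *several sculptors*.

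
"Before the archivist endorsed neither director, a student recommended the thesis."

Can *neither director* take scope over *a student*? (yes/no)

Structurally, *neither director* is inside the adjunct clause *before the archivist endorsed neither director*.
Adjuncts are opaque for quantifier raising; a quantifier in an adjunct stays inside it.
So *neither director* cannot raise to a position above *a student*.

No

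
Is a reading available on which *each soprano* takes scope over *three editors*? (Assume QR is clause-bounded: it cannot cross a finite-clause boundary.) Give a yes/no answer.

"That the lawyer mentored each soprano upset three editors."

*each soprano* is embedded in the sentential subject *that the lawyer mentored each soprano*.
The Sentential Subject Constraint rules out raising the quantifier out of the that-clause subject.
So *each soprano* cannot raise to a position above *three editors*.

No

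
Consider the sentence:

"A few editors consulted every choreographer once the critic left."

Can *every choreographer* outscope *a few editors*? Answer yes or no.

Neither queried DP is inside the adjunct, so the adjunct-island constraint does not apply.
Ordinary QR to a clause-peripheral position gives the wide-scope LF for the lower DP.

Yes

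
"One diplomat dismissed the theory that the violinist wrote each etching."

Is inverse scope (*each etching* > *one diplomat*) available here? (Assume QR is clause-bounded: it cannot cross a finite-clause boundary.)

*each etching* is embedded in the complex NP *the theory that the violinist wrote each etching*.
A that-clause complement to a noun is an island; QR cannot cross the NP boundary.
So *each etching* cannot raise to a position above *one diplomat*.
(Only the surface reading survives: one fixed diplomat with respect to all the relevant etchings.)

No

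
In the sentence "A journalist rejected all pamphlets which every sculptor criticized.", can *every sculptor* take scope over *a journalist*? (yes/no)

No

*every sculptor* occurs within the relative clause *which every sculptor criticized* modifying *all pamphlets*.
The relative clause forms an island for QR, so the quantifier is confined to the head noun's restrictor.
So *every sculptor* cannot raise high enough to outscope *a journalist*; only the surface ordering *a journalist* > *every sculptor* is available.
(Only the surface reading survives: one fixed journalist with respect to all the relevant sculptors.)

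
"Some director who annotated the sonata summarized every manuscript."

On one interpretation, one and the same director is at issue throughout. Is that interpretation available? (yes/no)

Yes

This is the *some director* > *every manuscript* reading.
Nothing needs to raise for *some director* > *every manuscript*, so no island constraint is at stake.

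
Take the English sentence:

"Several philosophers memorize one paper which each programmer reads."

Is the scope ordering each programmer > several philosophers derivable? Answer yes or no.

No

The DP *each programmer* is contained in the relative clause *which each programmer reads* modifying *one paper*.
QR out of a relative clause is ruled out by the relative-clause island constraint.
*each programmer* is confined to the island and cannot take scope over *several philosophers*.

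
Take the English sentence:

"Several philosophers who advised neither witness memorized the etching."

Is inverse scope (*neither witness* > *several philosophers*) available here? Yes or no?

No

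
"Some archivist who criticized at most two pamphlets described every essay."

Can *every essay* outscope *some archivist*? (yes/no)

Yes

Although the sentence contains a relative clause (*who criticized at most two pamphlets*), *every essay* is outside it, in the matrix VP.
QR within a single clause is free, so the lower quantifier may take scope over the higher one.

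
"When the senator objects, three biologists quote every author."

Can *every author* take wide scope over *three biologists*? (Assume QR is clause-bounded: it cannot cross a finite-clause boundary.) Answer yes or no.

The adjunct island is irrelevant here — *every author* and *three biologists* are both in the matrix clause.
Since no island is crossed, the inverse ordering is licensed alongside surface scope.

Yes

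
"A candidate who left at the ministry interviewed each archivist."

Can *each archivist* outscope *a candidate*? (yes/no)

The RC *who left at the ministry* is an island, but *each archivist* is not inside it — it is the matrix object, a clausemate of *a candidate*.
QR within a single clause is free, so the lower quantifier may take scope over the higher one.
Both orderings are possible: *a candidate* > *each archivist* and *each archivist* > *a candidate*.

Yes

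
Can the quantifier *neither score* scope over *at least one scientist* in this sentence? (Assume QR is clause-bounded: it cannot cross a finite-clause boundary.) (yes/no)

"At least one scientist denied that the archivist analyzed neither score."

No

The target quantifier *neither score* is part of the finite complement clause *that the archivist analyzed neither score*.
With QR restricted to its own tensed clause, the embedded quantifier cannot reach a matrix scope position.
So *neither score* cannot raise to a position above *at least one scientist*.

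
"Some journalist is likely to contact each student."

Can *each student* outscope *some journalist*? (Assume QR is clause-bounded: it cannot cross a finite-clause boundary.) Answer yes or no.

Yes

Infinitival complements of raising predicates do not block QR; *each student* and *some journalist* are effectively clausemates.
Since no island is crossed, the inverse ordering is licensed alongside surface scope.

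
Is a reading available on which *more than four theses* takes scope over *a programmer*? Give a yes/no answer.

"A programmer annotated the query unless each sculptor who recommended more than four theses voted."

The DP *more than four theses* is contained in the relative clause *who recommended more than four theses*, which is itself inside the adjunct *unless each sculptor who recommended more than four theses voted*.
Two island boundaries intervene — the relative clause and the adjunct. Either alone would block QR.
*more than four theses* is confined to the island and cannot take scope over *a programmer*.

No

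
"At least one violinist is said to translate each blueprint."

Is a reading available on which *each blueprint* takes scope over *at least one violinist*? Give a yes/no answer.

Yes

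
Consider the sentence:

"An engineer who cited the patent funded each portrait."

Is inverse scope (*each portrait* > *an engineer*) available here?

Yes

The relative clause *who cited the patent* modifies *an engineer*, but *each portrait* is not inside that relative clause — it is an argument of the matrix verb.
Clause-internal QR can adjoin the lower DP above the subject, yielding the inverse reading.
So *each portrait* > *an engineer* is among the available readings.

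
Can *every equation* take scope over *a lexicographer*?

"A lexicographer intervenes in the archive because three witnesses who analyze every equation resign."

No

The DP *every equation* is contained in the relative clause *who analyze every equation*, which is itself inside the adjunct *because three witnesses who analyze every equation resign*.
The quantifier would have to escape first the RC and then the adjunct — two independent island violations.
Hence only narrow scope for *every equation* (under *a lexicographer*) survives.
(Only the surface reading survives: one fixed lexicographer with respect to all the relevant equations.)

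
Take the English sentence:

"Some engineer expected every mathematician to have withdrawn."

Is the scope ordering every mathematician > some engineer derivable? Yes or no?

*every mathematician* is an ECM subject; ECM complements are not islands, and the embedded quantifier may take matrix scope.
Since no island is crossed, the inverse ordering is licensed alongside surface scope.
So *every mathematician* > *some engineer* is among the available readings.

Yes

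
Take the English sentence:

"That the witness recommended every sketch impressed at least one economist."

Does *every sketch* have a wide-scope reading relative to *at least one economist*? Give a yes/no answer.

The DP *every sketch* is contained in the sentential subject *that the witness recommended every sketch*.
Clausal subjects are scope islands; QR from inside the subject into the matrix is barred.
So the wide-scope reading for *every sketch* is blocked.

No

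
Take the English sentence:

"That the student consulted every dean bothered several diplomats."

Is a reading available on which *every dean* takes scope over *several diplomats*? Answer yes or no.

*every dean* is embedded in the sentential subject *that the student consulted every dean*.
The subject-island constraint blocks QR out of a clausal subject.
The ordering *every dean* > *several diplomats* is therefore underivable.

No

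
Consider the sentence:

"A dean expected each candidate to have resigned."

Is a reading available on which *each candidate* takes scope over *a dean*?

The ECM infinitive is scope-transparent — *each candidate* is free to raise above *a dean*.
No island intervenes, so both surface and inverse scope are derivable.

Yes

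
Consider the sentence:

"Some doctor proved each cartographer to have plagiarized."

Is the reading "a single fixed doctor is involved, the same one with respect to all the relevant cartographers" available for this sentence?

That reading corresponds to *some doctor* > *each cartographer*.
That is the surface-scope ordering, which is always one of the available readings — island constraints only ever restrict inverse scope.

Yes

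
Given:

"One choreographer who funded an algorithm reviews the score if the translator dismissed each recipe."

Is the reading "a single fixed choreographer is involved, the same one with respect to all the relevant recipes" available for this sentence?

Yes

The paraphrase describes the scope ordering *one choreographer* > *each recipe*.
That is the surface-scope ordering, which is always one of the available readings — island constraints only ever restrict inverse scope.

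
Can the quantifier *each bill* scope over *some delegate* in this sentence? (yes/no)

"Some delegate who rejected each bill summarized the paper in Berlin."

No

*each bill* is embedded in the relative clause *who rejected each bill*.
Relative clauses block scope extraction: QR cannot target a position outside the modified NP.
So the wide-scope reading for *each bill* is blocked.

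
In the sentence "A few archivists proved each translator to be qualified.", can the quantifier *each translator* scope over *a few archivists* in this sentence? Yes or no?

The ECM infinitive is scope-transparent — *each translator* is free to raise above *a few archivists*.
No island intervenes, so both surface and inverse scope are derivable.

Yes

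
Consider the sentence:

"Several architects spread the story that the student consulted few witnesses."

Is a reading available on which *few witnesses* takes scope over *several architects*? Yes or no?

No

The DP *few witnesses* is contained in the complex NP *the story that the student consulted few witnesses*.
The Complex NP Constraint bars QR out of the complement clause of a noun.
So the wide-scope reading for *few witnesses* is blocked.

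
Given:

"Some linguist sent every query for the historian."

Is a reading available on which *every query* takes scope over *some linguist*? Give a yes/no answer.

*every query* and *some linguist* are in the same minimal clause.
QR within a single clause is free, so the lower quantifier may take scope over the higher one.

Yes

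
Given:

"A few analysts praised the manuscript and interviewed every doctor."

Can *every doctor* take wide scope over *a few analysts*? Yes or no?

The target quantifier *every doctor* is part of one conjunct of the coordinate structure (*interviewed every doctor*).
Coordinate structures are islands for non-across-the-board movement, QR included.
So *every doctor* cannot raise high enough to outscope *a few analysts*; only the surface ordering *a few analysts* > *every doctor* is available.

No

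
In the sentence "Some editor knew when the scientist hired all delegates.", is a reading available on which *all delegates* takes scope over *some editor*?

No

The DP *all delegates* is contained in the embedded question *when the scientist hired all delegates*.
An indirect question is a wh-island; the filled [Spec,CP] blocks QR across the CP edge.
*all delegates* > *some editor* would require crossing that boundary, which is illicit.
(Only the surface reading survives: one fixed editor with respect to all the relevant delegates.)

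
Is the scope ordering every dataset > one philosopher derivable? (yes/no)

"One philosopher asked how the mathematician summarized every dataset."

No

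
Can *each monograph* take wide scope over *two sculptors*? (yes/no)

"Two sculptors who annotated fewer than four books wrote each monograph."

The RC *who annotated fewer than four books* is an island, but *each monograph* is not inside it — it is the matrix object, a clausemate of *two sculptors*.
With no island boundary between them, the object can take inverse scope over the subject via ordinary QR within the clause.
Both orderings are possible: *two sculptors* > *each monograph* and *each monograph* > *two sculptors*.

Yes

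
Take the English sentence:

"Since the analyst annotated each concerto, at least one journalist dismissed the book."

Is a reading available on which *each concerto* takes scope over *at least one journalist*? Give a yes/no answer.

*each concerto* occurs within the adjunct clause *since the analyst annotated each concerto*.
Adjunct clauses are scope islands: a quantifier inside an adjunct cannot raise into the matrix clause.
There is no licit LF on which *each concerto* c-commands *at least one journalist*.

No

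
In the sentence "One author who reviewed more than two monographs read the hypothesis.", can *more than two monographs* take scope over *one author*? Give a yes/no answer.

*more than two monographs* sits inside the relative clause *who reviewed more than two monographs*.
Quantifiers inside a relative clause are trapped there; the RC boundary blocks QR.
There is no licit LF on which *more than two monographs* c-commands *one author*.

No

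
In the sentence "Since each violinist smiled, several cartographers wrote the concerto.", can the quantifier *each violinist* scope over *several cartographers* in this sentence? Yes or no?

No

The target quantifier *each violinist* is part of the adjunct clause *since each violinist smiled*.
Adjunct clauses are scope islands: a quantifier inside an adjunct cannot raise into the matrix clause.
*each violinist* is confined to the island and cannot take scope over *several cartographers*.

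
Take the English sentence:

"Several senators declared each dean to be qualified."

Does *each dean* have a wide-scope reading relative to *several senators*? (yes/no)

Yes

*each dean* is an ECM subject; ECM complements are not islands, and the embedded quantifier may take matrix scope.
QR within a single clause is free, so the lower quantifier may take scope over the higher one.
Both orderings are possible: *several senators* > *each dean* and *each dean* > *several senators*.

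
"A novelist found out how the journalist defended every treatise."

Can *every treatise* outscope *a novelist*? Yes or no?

No

*every treatise* occurs within the embedded question *how the journalist defended every treatise*.
An indirect question is a wh-island; the filled [Spec,CP] blocks QR across the CP edge.
*every treatise* is confined to the island and cannot take scope over *a novelist*.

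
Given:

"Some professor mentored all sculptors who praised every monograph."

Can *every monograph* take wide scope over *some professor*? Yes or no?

*every monograph* sits inside the relative clause *who praised every monograph* modifying *all sculptors*.
QR out of a relative clause is ruled out by the relative-clause island constraint.
Hence only narrow scope for *every monograph* (under *some professor*) survives.
(Only the surface reading survives: one fixed professor with respect to all the relevant monographs.)

No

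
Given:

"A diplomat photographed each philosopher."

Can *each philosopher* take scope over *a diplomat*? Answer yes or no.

*each philosopher* is the matrix object and *a diplomat* the matrix subject; the two are clausemates.
Clause-internal QR can adjoin the lower DP above the subject, yielding the inverse reading.
The sentence is scopally ambiguous between *a diplomat* > *each philosopher* and *each philosopher* > *a diplomat*.

Yes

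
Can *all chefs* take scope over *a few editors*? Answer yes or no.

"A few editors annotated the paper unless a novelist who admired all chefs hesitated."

*all chefs* is embedded in the relative clause *who admired all chefs*, which is itself inside the adjunct *unless a novelist who admired all chefs hesitated*.
Both the relative clause and the enclosing adjunct are scope islands; QR cannot cross either.
Hence only narrow scope for *all chefs* (under *a few editors*) survives.

No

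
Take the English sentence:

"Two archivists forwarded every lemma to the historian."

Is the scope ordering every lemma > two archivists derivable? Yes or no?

Yes

*every lemma* and *two archivists* are in the same minimal clause.
Ordinary QR to a clause-peripheral position gives the wide-scope LF for the lower DP.
So *every lemma* > *two archivists* is among the available readings.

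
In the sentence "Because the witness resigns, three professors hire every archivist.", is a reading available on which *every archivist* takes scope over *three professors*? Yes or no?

The adjunct clause does not contain *every archivist*, which is the matrix object.
Since no island is crossed, the inverse ordering is licensed alongside surface scope.
The sentence is scopally ambiguous between *three professors* > *every archivist* and *every archivist* > *three professors*.

Yes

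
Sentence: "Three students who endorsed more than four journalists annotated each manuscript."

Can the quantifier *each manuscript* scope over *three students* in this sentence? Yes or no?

*each manuscript* is a matrix argument; only *three students* is modified by the relative clause *who endorsed more than four journalists*, so the RC island is irrelevant to the target quantifier.
Nothing blocks QR of the lower DP to a position above the higher one, so inverse scope is available.
Both orderings are possible: *three students* > *each manuscript* and *each manuscript* > *three students*.

Yes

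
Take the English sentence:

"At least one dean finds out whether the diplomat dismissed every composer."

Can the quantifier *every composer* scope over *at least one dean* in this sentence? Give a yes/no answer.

No

Structurally, *every composer* is inside the embedded question *whether the diplomat dismissed every composer*.
Embedded questions are wh-islands: a quantifier inside an indirect question cannot QR into the matrix clause.
*every composer* is confined to the island and cannot take scope over *at least one dean*.
(Only the surface reading survives: one fixed dean with respect to all the relevant composers.)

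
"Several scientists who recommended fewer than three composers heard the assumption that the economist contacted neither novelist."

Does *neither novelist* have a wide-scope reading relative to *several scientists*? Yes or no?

Structurally, *neither novelist* is inside the complex NP *the assumption that the economist contacted neither novelist*.
Noun-complement clauses are scope islands (the Complex NP Constraint): a quantifier inside one cannot scope into the matrix.
So *neither novelist* cannot raise high enough to outscope *several scientists*; only the surface ordering *several scientists* > *neither novelist* is available.

No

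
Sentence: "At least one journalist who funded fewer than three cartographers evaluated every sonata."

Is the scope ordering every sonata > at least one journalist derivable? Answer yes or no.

Yes

The relative clause *who funded fewer than three cartographers* modifies *at least one journalist*, but *every sonata* is not inside that relative clause — it is an argument of the matrix verb.
Clause-internal QR can adjoin the lower DP above the subject, yielding the inverse reading.
The sentence is scopally ambiguous between *at least one journalist* > *every sonata* and *every sonata* > *at least one journalist*.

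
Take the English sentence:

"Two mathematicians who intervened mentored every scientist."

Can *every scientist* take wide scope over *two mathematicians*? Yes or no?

The relative clause *who intervened* modifies *two mathematicians*, but *every scientist* is not inside that relative clause — it is an argument of the matrix verb.
No island intervenes, so both surface and inverse scope are derivable.
The sentence is scopally ambiguous between *two mathematicians* > *every scientist* and *every scientist* > *two mathematicians*.

Yes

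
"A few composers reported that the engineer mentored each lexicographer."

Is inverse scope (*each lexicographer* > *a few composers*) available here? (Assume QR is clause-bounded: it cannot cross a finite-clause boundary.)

No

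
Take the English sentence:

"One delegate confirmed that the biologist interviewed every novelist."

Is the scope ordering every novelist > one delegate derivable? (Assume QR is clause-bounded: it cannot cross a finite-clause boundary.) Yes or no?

No

*every novelist* sits inside the finite complement clause *that the biologist interviewed every novelist*.
Finite CP is the ceiling for QR here, by assumption.
So the wide-scope reading for *every novelist* is blocked.
(Only the surface reading survives: one fixed delegate with respect to all the relevant novelists.)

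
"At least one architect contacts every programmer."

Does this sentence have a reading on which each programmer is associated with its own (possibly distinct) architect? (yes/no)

The described interpretation is the *every programmer* > *at least one architect* scoping.
*every programmer* and *at least one architect* are in the same minimal clause.
No island intervenes, so both surface and inverse scope are derivable.

Yes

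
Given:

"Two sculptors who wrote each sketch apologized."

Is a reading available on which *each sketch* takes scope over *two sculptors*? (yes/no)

No

The DP *each sketch* is contained in the relative clause *who wrote each sketch*.
Relative clauses block scope extraction: QR cannot target a position outside the modified NP.
There is no licit LF on which *each sketch* c-commands *two sculptors*.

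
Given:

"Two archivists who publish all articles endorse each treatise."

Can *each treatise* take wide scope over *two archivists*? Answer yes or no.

The relative clause *who publish all articles* modifies *two archivists*, but *each treatise* is not inside that relative clause — it is an argument of the matrix verb.
Since no island is crossed, the inverse ordering is licensed alongside surface scope.

Yes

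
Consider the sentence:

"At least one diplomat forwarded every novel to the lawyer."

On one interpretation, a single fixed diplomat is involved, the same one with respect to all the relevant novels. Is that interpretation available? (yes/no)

Yes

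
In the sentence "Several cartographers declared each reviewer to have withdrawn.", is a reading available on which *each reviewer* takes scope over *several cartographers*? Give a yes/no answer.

Yes

This is an ECM construction: *each reviewer* is the infinitival subject, Case-marked by the matrix verb, and the infinitive is transparent for QR.
Ordinary QR to a clause-peripheral position gives the wide-scope LF for the lower DP.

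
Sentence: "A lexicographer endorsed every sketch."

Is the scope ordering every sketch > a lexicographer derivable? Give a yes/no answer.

Yes

*every sketch* is the matrix object and *a lexicographer* the matrix subject; the two are clausemates.
Clause-internal QR can adjoin the lower DP above the subject, yielding the inverse reading.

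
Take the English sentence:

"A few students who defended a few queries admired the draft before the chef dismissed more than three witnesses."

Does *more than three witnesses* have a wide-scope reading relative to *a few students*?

No

The DP *more than three witnesses* is contained in the adjunct clause *before the chef dismissed more than three witnesses*.
Scope out of an adjunct clause is unavailable: QR respects the adjunct-island constraint.
So *more than three witnesses* cannot raise to a position above *a few students*.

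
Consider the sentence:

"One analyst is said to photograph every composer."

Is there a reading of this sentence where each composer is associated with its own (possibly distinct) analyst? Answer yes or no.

That reading corresponds to *every composer* > *one analyst*.
*every composer* is inside a raising infinitive, which is transparent to QR (no CP barrier), so it behaves as a matrix argument.
QR within a single clause is free, so the lower quantifier may take scope over the higher one.

Yes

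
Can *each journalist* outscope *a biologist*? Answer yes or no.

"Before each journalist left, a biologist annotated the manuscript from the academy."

No

*each journalist* sits inside the adjunct clause *before each journalist left*.
Adjuncts are opaque for quantifier raising; a quantifier in an adjunct stays inside it.
So the wide-scope reading for *each journalist* is blocked.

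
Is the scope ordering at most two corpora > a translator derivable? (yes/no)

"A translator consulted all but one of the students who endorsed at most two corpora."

Structurally, *at most two corpora* is inside the relative clause *who endorsed at most two corpora* modifying *all but one of the students*.
QR out of a relative clause is ruled out by the relative-clause island constraint.
So the wide-scope reading for *at most two corpora* is blocked.

No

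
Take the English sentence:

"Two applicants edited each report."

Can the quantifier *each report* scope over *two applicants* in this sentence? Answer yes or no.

*each report* and *two applicants* are in the same minimal clause.
With no island boundary between them, the object can take inverse scope over the subject via ordinary QR within the clause.

Yes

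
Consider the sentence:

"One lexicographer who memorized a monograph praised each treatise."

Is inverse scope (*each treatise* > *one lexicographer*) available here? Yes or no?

Yes

*each treatise* is a matrix argument; only *one lexicographer* is modified by the relative clause *who memorized a monograph*, so the RC island is irrelevant to the target quantifier.
Clause-internal QR can adjoin the lower DP above the subject, yielding the inverse reading.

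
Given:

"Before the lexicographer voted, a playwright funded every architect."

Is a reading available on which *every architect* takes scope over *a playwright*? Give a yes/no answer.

Yes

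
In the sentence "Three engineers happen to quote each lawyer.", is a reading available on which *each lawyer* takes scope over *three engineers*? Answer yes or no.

*each lawyer* is the object of the infinitival complement of a raising predicate; raising infinitives are transparent for QR, so the two DPs are in effect clausemates.
Clause-internal QR can adjoin the lower DP above the subject, yielding the inverse reading.

Yes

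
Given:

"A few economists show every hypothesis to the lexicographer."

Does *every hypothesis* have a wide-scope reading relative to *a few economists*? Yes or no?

Yes

*a few economists* and *every hypothesis* are co-arguments of the matrix verb, with nothing but a clause-internal boundary between them.
Clause-internal QR can adjoin the lower DP above the subject, yielding the inverse reading.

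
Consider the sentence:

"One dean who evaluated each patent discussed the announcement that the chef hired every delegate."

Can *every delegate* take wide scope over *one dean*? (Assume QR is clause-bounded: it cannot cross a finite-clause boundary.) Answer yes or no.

*every delegate* sits inside the complex NP *the announcement that the chef hired every delegate*.
Noun-complement clauses are scope islands (the Complex NP Constraint): a quantifier inside one cannot scope into the matrix.
Hence only narrow scope for *every delegate* (under *one dean*) survives.

No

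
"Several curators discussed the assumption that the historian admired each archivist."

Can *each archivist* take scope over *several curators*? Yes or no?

No

*each archivist* sits inside the complex NP *the assumption that the historian admired each archivist*.
Noun-complement clauses are scope islands (the Complex NP Constraint): a quantifier inside one cannot scope into the matrix.
So the wide-scope reading for *each archivist* is blocked.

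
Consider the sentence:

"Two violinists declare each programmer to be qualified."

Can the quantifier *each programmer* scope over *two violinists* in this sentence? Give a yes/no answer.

*each programmer* is the subject of an ECM infinitive — the infinitival complement of an ECM verb is not a scope island, so *each programmer* can raise into the matrix clause.
No island intervenes, so both surface and inverse scope are derivable.
Both orderings are possible: *two violinists* > *each programmer* and *each programmer* > *two violinists*.

Yes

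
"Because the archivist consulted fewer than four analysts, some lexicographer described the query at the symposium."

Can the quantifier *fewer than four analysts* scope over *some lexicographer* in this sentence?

*fewer than four analysts* sits inside the adjunct clause *because the archivist consulted fewer than four analysts*.
The adjunct-island constraint bars QR out of an adverbial clause.
*fewer than four analysts* > *some lexicographer* would require crossing that boundary, which is illicit.

No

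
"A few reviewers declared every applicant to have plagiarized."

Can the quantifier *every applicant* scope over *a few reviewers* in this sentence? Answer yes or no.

ECM infinitives lack a CP barrier, so *every applicant* can QR over the matrix subject *a few reviewers*.
Nothing blocks QR of the lower DP to a position above the higher one, so inverse scope is available.

Yes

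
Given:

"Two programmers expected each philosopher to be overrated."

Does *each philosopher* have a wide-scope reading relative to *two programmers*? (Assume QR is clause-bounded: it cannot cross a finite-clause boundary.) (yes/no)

Yes

*each philosopher* is the subject of an ECM infinitive — the infinitival complement of an ECM verb is not a scope island, so *each philosopher* can raise into the matrix clause.
Clause-internal QR can adjoin the lower DP above the subject, yielding the inverse reading.
So *each philosopher* > *two programmers* is among the available readings.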